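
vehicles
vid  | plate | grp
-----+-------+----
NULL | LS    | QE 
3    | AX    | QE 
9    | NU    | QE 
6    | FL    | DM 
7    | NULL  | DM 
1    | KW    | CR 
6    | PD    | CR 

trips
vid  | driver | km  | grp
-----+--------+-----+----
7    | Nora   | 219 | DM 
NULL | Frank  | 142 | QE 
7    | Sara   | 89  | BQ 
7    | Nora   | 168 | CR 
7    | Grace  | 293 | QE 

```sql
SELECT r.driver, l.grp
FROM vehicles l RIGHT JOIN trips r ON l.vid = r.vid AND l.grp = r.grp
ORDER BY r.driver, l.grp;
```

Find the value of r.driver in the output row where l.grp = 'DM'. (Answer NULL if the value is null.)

RIGHT JOIN keeps every row from `trips`; unmatched rows get NULL for `vehicles`'s columns.
Matching on l.vid = r.vid AND l.grp = r.grp. A NULL in a compared column never satisfies the condition.
- vid=NULL, grp=QE: no matching r row.
- vid=3, grp=QE: no matching r row.
- vid=9, grp=QE: no matching r row.
- vid=6, grp=DM: no matching r row.
- vid=7, grp=DM: 1 matching r row(s), so 1 row(s) emitted.
- vid=1, grp=CR: no matching r row.
- vid=6, grp=CR: no matching r row.
- 4 row(s) from r found no l partner → padded with NULL.

Nora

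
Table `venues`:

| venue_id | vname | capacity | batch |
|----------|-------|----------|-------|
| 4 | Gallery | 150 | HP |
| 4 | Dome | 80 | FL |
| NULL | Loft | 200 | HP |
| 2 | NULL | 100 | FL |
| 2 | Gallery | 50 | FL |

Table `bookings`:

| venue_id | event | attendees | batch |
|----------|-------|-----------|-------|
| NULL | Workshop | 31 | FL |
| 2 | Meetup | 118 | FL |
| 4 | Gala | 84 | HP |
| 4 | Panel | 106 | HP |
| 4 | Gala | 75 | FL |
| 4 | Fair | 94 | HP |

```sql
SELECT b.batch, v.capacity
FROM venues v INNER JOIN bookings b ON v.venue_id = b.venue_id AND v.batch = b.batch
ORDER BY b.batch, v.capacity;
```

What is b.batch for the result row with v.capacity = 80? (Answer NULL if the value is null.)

INNER JOIN keeps only pairs where the ON condition holds.
Matching on v.venue_id = b.venue_id AND v.batch = b.batch. A NULL in a compared column never satisfies the condition.
- v row (venue_id=4, batch=HP): matches 3 b row(s) → 3 output row(s).
- v row (venue_id=4, batch=FL): matches 1 b row(s) → 1 output row(s).
- v row (venue_id=NULL, batch=HP): no match → dropped.
- v row (venue_id=2, batch=FL): matches 1 b row(s) → 1 output row(s).
- v row (venue_id=2, batch=FL): matches 1 b row(s) → 1 output row(s).

FL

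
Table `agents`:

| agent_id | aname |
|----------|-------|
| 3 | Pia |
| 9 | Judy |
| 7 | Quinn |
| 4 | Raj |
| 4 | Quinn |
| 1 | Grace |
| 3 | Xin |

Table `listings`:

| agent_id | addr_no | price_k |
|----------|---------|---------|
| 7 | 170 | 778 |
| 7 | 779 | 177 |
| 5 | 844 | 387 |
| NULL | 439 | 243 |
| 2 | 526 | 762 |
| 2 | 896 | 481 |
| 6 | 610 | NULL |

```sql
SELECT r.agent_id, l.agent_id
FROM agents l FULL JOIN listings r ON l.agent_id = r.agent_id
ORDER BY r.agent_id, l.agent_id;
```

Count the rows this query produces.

FULL OUTER JOIN keeps every row from both sides; unmatched rows get NULL for the other side's columns.
Matching on l.agent_id = r.agent_id. A NULL in a compared column never satisfies the condition.
- l row (agent_id=3): no match → kept, r columns NULL.
- l row (agent_id=9): no match → kept, r columns NULL.
- l row (agent_id=7): matches 2 r row(s) → 2 output row(s).
- l row (agent_id=4): no match → kept, r columns NULL.
- l row (agent_id=4): no match → kept, r columns NULL.
- l row (agent_id=1): no match → kept, r columns NULL.
- l row (agent_id=3): no match → kept, r columns NULL.
- plus 5 unmatched r row(s), each kept with NULL l columns.
Total: 2 matched + 11 padded = 13 rows.

13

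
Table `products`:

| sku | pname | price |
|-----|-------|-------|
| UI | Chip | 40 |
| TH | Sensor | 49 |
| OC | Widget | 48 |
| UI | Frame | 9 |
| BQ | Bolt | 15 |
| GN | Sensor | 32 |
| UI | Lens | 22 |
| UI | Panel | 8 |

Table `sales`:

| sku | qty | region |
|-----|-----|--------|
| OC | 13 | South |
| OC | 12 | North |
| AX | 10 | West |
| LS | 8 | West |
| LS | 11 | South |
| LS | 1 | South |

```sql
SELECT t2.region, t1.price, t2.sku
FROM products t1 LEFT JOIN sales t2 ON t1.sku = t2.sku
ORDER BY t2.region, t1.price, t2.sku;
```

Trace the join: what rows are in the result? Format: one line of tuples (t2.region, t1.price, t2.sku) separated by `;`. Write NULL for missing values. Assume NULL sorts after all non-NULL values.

LEFT JOIN keeps every row from `products`; unmatched rows get NULL for `sales`'s columns.
Matching on t1.sku = t2.sku.
- sku=UI: no t2 row matches, row kept with t2 columns NULL.
- sku=TH: no t2 row matches, row kept with t2 columns NULL.
- sku=OC: 2 matching t2 row(s), so 2 row(s) emitted.
- sku=UI: no t2 row matches, row kept with t2 columns NULL.
- sku=BQ: no t2 row matches, row kept with t2 columns NULL.
- sku=GN: no t2 row matches, row kept with t2 columns NULL.
- sku=UI: no t2 row matches, row kept with t2 columns NULL.
- sku=UI: no t2 row matches, row kept with t2 columns NULL.
After projecting and ordering:
t2.region | t1.price | t2.sku
North | 48 | OC
South | 48 | OC
NULL | 8 | NULL
NULL | 9 | NULL
NULL | 15 | NULL
NULL | 22 | NULL
NULL | 32 | NULL
NULL | 40 | NULL
NULL | 49 | NULL

(North, 48, OC); (South, 48, OC); (NULL, 8, NULL); (NULL, 9, NULL); (NULL, 15, NULL); (NULL, 22, NULL); (NULL, 32, NULL); (NULL, 40, NULL); (NULL, 49, NULL)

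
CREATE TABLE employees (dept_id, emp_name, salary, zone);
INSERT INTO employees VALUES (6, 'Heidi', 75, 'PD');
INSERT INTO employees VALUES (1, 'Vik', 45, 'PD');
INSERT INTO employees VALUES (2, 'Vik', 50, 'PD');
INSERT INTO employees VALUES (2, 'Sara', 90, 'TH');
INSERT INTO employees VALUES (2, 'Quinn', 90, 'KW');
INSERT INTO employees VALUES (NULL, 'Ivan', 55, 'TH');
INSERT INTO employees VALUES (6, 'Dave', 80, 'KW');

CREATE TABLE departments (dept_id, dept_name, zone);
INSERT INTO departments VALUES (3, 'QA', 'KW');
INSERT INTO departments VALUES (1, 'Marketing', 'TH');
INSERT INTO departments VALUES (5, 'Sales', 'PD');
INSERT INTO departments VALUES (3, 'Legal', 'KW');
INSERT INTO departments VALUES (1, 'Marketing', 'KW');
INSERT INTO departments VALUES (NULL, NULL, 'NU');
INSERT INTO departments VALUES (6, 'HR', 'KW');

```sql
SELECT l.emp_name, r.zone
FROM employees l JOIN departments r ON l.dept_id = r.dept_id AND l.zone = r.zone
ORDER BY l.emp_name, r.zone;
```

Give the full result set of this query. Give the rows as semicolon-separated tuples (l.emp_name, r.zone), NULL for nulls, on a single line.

INNER JOIN keeps only pairs where the ON condition holds.
Matching on l.dept_id = r.dept_id AND l.zone = r.zone. A NULL in a compared column never satisfies the condition.
- l[0] dept_id=6, zone=PD → no match; dropped.
- l[1] dept_id=1, zone=PD → no match; dropped.
- l[2] dept_id=2, zone=PD → no match; dropped.
- l[3] dept_id=2, zone=TH → no match; dropped.
- l[4] dept_id=2, zone=KW → no match; dropped.
- l[5] dept_id=NULL, zone=TH → no match; dropped.
- l[6] dept_id=6, zone=KW → 1 match(es) in r → 1 row(s).
After projecting and ordering:
l.emp_name | r.zone
Dave | KW

(Dave, KW)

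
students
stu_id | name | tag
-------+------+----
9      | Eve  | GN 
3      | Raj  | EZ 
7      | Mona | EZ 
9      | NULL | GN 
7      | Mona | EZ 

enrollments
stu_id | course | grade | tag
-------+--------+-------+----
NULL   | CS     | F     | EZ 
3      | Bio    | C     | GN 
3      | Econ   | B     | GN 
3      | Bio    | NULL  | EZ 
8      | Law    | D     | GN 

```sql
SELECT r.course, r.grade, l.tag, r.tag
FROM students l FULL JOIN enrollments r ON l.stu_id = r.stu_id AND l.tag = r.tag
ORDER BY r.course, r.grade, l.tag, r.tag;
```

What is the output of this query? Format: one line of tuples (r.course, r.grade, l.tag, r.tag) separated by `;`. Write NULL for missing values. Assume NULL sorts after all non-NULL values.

(Bio, C, NULL, GN); (Bio, NULL, EZ, EZ); (CS, F, NULL, EZ); (Econ, B, NULL, GN); (Law, D, NULL, GN); (NULL, NULL, EZ, NULL); (NULL, NULL, EZ, NULL); (NULL, NULL, GN, NULL); (NULL, NULL, GN, NULL)

FULL OUTER JOIN keeps every row from both sides; unmatched rows get NULL for the other side's columns.
Matching on l.stu_id = r.stu_id AND l.tag = r.tag. A NULL in a compared column never satisfies the condition.
Matched pairs: 1; unmatched l rows kept: 4; unmatched r rows kept: 4.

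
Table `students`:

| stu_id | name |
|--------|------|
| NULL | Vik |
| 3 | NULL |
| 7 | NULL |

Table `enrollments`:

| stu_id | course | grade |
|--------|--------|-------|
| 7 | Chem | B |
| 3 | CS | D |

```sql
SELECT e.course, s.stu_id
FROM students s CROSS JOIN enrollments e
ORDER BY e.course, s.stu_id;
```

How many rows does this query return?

CROSS JOIN pairs every row of `students` with every row of `enrollments`: 3 × 2 = 6 rows.

6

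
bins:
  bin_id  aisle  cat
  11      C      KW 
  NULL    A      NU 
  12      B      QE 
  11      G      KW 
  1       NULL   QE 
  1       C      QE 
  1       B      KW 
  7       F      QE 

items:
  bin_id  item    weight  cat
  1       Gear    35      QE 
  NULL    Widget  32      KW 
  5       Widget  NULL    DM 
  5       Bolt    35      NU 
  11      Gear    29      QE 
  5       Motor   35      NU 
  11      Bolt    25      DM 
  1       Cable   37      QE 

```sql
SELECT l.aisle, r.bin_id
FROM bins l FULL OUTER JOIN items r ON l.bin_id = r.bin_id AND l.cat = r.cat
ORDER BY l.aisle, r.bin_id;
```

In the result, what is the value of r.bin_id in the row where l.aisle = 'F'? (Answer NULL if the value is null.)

FULL OUTER JOIN keeps every row from both sides; unmatched rows get NULL for the other side's columns.
Matching on l.bin_id = r.bin_id AND l.cat = r.cat. A NULL in a compared column never satisfies the condition.
- l[0] bin_id=11, cat=KW → no match; kept with NULLs on the r side.
- l[1] bin_id=NULL, cat=NU → no match; kept with NULLs on the r side.
- l[2] bin_id=12, cat=QE → no match; kept with NULLs on the r side.
- l[3] bin_id=11, cat=KW → no match; kept with NULLs on the r side.
- l[4] bin_id=1, cat=QE → 2 match(es) in r → 2 row(s).
- l[5] bin_id=1, cat=QE → 2 match(es) in r → 2 row(s).
- l[6] bin_id=1, cat=KW → no match; kept with NULLs on the r side.
- l[7] bin_id=7, cat=QE → no match; kept with NULLs on the r side.
- plus 6 unmatched r row(s), each kept with NULL l columns.

NULL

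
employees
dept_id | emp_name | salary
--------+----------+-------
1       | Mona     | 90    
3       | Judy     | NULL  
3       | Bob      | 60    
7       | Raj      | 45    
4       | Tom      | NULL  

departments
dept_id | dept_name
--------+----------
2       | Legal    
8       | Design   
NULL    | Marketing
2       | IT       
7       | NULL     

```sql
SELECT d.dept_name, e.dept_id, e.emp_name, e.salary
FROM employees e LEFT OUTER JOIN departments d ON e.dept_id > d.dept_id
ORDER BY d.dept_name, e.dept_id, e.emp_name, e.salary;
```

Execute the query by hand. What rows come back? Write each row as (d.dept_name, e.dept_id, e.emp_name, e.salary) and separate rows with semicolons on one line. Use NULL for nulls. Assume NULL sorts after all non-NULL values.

LEFT JOIN keeps every row from `employees`; unmatched rows get NULL for `departments`'s columns.
Matching on e.dept_id > d.dept_id. A NULL in a compared column never satisfies the condition.
Matched pairs: 8; unmatched e rows kept: 1.

(IT, 3, Bob, 60); (IT, 3, Judy, NULL); (IT, 4, Tom, NULL); (IT, 7, Raj, 45); (Legal, 3, Bob, 60); (Legal, 3, Judy, NULL); (Legal, 4, Tom, NULL); (Legal, 7, Raj, 45); (NULL, 1, Mona, 90)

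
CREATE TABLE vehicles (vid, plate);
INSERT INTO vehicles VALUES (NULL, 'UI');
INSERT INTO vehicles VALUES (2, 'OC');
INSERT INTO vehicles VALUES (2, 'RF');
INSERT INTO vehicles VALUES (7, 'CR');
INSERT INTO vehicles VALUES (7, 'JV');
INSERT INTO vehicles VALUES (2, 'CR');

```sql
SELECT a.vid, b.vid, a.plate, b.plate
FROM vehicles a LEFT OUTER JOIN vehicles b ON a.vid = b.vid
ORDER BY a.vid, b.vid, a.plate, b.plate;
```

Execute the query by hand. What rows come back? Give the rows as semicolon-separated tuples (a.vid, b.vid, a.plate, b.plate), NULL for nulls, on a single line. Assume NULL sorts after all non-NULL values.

LEFT JOIN keeps every row from `vehicles a`; unmatched rows get NULL for `vehicles b`'s columns.
Matching on a.vid = b.vid. A NULL in a compared column never satisfies the condition.
Matched pairs: 13; unmatched a rows kept: 1.

(2, 2, CR, CR); (2, 2, CR, OC); (2, 2, CR, RF); (2, 2, OC, CR); (2, 2, OC, OC); (2, 2, OC, RF); (2, 2, RF, CR); (2, 2, RF, OC); (2, 2, RF, RF); (7, 7, CR, CR); (7, 7, CR, JV); (7, 7, JV, CR); (7, 7, JV, JV); (NULL, NULL, UI, NULL)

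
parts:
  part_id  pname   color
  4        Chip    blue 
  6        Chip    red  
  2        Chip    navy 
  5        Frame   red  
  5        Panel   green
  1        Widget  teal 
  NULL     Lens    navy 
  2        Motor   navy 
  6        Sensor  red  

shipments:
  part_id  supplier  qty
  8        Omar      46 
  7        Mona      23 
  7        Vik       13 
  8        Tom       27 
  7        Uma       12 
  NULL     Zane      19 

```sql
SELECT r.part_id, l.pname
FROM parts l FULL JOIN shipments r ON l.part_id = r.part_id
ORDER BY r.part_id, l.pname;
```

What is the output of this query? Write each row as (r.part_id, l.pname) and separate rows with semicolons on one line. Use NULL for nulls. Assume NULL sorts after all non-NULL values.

(7, NULL); (7, NULL); (7, NULL); (8, NULL); (8, NULL); (NULL, Chip); (NULL, Chip); (NULL, Chip); (NULL, Frame); (NULL, Lens); (NULL, Motor); (NULL, Panel); (NULL, Sensor); (NULL, Widget); (NULL, NULL)

FULL OUTER JOIN keeps every row from both sides; unmatched rows get NULL for the other side's columns.
Matching on l.part_id = r.part_id. A NULL in a compared column never satisfies the condition.
- l (part_id=4) has no partner → padded with NULL.
- l (part_id=6) has no partner → padded with NULL.
- l (part_id=2) has no partner → padded with NULL.
- l (part_id=5) has no partner → padded with NULL.
- l (part_id=5) has no partner → padded with NULL.
- l (part_id=1) has no partner → padded with NULL.
- l (part_id=NULL) has no partner → padded with NULL.
- l (part_id=2) has no partner → padded with NULL.
- l (part_id=6) has no partner → padded with NULL.
- 6 row(s) from r found no l partner → padded with NULL.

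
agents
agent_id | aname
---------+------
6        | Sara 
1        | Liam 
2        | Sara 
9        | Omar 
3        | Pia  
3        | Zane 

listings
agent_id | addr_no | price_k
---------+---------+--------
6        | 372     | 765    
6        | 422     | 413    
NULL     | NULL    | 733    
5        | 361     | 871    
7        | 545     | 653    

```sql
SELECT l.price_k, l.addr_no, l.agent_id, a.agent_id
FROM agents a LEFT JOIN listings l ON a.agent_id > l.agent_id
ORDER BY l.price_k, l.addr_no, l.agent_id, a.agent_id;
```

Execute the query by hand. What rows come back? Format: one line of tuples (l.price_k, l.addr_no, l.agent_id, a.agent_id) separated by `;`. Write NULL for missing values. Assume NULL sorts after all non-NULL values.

(413, 422, 6, 9); (653, 545, 7, 9); (765, 372, 6, 9); (871, 361, 5, 6); (871, 361, 5, 9); (NULL, NULL, NULL, 1); (NULL, NULL, NULL, 2); (NULL, NULL, NULL, 3); (NULL, NULL, NULL, 3)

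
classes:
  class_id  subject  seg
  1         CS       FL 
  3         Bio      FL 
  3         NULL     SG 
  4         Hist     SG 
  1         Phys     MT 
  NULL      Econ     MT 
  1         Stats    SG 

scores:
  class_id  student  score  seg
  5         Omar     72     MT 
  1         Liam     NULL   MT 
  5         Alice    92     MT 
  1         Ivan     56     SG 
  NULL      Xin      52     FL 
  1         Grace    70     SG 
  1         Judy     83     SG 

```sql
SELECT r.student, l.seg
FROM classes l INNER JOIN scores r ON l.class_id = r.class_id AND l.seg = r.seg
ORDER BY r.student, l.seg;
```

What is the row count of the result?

INNER JOIN keeps only pairs where the ON condition holds.
Matching on l.class_id = r.class_id AND l.seg = r.seg. A NULL in a compared column never satisfies the condition.
- l[0] class_id=1, seg=FL → no match; dropped.
- l[1] class_id=3, seg=FL → no match; dropped.
- l[2] class_id=3, seg=SG → no match; dropped.
- l[3] class_id=4, seg=SG → no match; dropped.
- l[4] class_id=1, seg=MT → 1 match(es) in r → 1 row(s).
- l[5] class_id=NULL, seg=MT → no match; dropped.
- l[6] class_id=1, seg=SG → 3 match(es) in r → 3 row(s).
Total: 4 rows.

4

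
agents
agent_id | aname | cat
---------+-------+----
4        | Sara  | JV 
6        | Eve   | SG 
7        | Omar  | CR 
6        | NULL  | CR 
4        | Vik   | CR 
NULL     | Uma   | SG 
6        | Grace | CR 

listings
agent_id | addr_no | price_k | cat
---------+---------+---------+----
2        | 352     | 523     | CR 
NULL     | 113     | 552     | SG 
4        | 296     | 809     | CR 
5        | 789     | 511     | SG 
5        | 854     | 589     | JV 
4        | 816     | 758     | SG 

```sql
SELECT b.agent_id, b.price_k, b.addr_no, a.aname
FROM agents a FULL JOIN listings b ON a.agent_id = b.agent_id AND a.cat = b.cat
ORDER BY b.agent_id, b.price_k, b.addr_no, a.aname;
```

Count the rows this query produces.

12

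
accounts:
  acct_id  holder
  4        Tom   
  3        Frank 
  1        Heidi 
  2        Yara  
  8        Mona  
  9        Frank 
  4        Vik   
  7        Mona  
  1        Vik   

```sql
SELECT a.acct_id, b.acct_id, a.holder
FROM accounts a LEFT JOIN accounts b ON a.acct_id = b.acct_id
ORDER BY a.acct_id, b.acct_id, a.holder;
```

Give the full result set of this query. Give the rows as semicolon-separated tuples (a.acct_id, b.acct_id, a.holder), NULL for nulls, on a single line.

(1, 1, Heidi); (1, 1, Heidi); (1, 1, Vik); (1, 1, Vik); (2, 2, Yara); (3, 3, Frank); (4, 4, Tom); (4, 4, Tom); (4, 4, Vik); (4, 4, Vik); (7, 7, Mona); (8, 8, Mona); (9, 9, Frank)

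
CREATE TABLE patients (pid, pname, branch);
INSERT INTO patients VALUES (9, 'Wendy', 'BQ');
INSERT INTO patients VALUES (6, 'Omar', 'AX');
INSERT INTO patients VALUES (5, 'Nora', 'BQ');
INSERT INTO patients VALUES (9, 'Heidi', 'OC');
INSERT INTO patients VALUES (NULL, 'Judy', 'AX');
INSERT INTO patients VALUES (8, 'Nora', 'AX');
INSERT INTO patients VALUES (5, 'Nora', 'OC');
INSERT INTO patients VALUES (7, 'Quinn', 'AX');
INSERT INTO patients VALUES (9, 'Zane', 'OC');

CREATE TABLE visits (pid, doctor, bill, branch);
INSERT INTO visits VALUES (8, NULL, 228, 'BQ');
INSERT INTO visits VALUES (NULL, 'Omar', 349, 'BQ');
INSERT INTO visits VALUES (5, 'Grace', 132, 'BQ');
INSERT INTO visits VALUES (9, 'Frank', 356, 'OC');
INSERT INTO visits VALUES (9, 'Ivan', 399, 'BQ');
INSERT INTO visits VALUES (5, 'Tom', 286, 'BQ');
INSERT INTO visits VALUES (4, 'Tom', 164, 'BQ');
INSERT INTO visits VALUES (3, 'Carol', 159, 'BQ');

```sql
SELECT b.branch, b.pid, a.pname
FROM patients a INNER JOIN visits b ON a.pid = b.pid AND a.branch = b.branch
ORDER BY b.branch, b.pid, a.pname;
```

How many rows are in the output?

5

INNER JOIN keeps only pairs where the ON condition holds.
Matching on a.pid = b.pid AND a.branch = b.branch. A NULL in a compared column never satisfies the condition.
Matched pairs: 5.
Total: 5 rows.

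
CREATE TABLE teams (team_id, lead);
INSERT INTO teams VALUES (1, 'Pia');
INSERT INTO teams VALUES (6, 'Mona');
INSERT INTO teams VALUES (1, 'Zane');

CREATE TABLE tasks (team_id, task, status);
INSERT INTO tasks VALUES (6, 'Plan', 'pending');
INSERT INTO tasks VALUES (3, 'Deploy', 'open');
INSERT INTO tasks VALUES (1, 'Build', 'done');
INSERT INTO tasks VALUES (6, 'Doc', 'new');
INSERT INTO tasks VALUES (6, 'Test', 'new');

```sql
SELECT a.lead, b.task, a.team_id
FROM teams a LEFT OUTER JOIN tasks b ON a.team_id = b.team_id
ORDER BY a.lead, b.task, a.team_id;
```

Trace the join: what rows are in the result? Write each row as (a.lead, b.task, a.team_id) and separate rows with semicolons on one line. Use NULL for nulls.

(Mona, Doc, 6); (Mona, Plan, 6); (Mona, Test, 6); (Pia, Build, 1); (Zane, Build, 1)

LEFT JOIN keeps every row from `teams`; unmatched rows get NULL for `tasks`'s columns.
Matching on a.team_id = b.team_id.
Matched pairs: 5; unmatched a rows kept: 0.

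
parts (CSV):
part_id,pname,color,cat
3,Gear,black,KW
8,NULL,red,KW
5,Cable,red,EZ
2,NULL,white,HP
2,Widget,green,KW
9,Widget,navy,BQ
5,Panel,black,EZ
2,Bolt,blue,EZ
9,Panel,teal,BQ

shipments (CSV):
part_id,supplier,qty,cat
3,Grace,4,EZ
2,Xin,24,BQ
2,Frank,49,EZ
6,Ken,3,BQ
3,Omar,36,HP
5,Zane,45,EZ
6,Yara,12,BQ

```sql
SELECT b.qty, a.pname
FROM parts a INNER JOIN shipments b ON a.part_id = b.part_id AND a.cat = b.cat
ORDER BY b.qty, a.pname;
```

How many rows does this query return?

INNER JOIN keeps only pairs where the ON condition holds.
Matching on a.part_id = b.part_id AND a.cat = b.cat.
- a (part_id=3, cat=KW) has no partner → excluded.
- a (part_id=8, cat=KW) has no partner → excluded.
- a (part_id=5, cat=EZ) pairs with 1 row(s) of b.
- a (part_id=2, cat=HP) has no partner → excluded.
- a (part_id=2, cat=KW) has no partner → excluded.
- a (part_id=9, cat=BQ) has no partner → excluded.
- a (part_id=5, cat=EZ) pairs with 1 row(s) of b.
- a (part_id=2, cat=EZ) pairs with 1 row(s) of b.
- a (part_id=9, cat=BQ) has no partner → excluded.
Total: 3 rows.

3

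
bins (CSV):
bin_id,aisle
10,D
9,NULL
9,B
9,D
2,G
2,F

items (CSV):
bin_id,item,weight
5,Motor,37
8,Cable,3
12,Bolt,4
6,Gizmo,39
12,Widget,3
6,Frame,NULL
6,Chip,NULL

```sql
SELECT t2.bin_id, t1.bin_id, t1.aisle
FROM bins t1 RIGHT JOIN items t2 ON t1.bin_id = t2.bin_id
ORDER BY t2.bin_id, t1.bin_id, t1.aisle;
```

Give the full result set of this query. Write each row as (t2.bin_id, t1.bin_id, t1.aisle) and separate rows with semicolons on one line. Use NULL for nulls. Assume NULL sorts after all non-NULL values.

(5, NULL, NULL); (6, NULL, NULL); (6, NULL, NULL); (6, NULL, NULL); (8, NULL, NULL); (12, NULL, NULL); (12, NULL, NULL)

RIGHT JOIN keeps every row from `items`; unmatched rows get NULL for `bins`'s columns.
Matching on t1.bin_id = t2.bin_id.
- t1 row (bin_id=10): no match.
- t1 row (bin_id=9): no match.
- t1 row (bin_id=9): no match.
- t1 row (bin_id=9): no match.
- t1 row (bin_id=2): no match.
- t1 row (bin_id=2): no match.
- 7 row(s) from t2 found no t1 partner → padded with NULL.
After projecting and ordering:
t2.bin_id | t1.bin_id | t1.aisle
5 | NULL | NULL
6 | NULL | NULL
6 | NULL | NULL
6 | NULL | NULL
8 | NULL | NULL
12 | NULL | NULL
12 | NULL | NULL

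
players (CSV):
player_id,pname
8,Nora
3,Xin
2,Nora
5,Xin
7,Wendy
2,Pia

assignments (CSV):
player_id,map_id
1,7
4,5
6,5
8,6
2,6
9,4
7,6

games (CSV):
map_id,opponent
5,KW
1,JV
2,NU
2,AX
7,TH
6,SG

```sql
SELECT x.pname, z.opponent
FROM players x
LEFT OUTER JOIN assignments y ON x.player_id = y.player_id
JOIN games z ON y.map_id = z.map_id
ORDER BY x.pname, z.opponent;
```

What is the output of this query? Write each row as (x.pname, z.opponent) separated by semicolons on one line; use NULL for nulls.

Evaluate left to right. First `players x LEFT JOIN assignments y` on player_id: 6 row(s).
Then INNER JOIN `games z` on map_id: keep only rows whose y.map_id appears in z.

(Nora, SG); (Nora, SG); (Pia, SG); (Wendy, SG)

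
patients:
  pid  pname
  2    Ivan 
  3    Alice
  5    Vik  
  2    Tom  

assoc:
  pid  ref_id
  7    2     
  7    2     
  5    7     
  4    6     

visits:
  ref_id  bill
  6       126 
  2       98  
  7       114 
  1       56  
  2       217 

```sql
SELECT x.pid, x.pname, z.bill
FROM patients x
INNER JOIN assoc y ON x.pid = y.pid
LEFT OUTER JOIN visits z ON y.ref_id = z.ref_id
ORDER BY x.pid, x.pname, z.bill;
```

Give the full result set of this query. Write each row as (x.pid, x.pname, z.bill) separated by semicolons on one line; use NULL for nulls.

(5, Vik, 114)

Evaluate left to right. First `patients x INNER JOIN assoc y` on pid: 1 row(s).
Then LEFT JOIN `visits z` on ref_id: each of those 1 rows is kept; rows whose y.ref_id has no match in z get NULL for z's columns.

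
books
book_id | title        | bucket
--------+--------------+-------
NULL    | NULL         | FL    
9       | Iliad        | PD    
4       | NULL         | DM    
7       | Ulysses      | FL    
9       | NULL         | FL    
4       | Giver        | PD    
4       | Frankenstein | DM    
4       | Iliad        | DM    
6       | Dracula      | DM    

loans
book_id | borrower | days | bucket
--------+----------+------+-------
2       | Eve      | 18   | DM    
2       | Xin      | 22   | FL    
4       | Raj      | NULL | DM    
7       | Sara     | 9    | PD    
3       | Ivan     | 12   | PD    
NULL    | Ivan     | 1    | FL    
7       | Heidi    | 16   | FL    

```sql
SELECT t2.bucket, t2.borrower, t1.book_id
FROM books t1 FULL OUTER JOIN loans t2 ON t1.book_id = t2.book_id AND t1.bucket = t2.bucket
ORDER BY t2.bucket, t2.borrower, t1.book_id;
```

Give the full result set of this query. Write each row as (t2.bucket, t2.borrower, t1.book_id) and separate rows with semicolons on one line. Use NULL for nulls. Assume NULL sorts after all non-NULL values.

(DM, Eve, NULL); (DM, Raj, 4); (DM, Raj, 4); (DM, Raj, 4); (FL, Heidi, 7); (FL, Ivan, NULL); (FL, Xin, NULL); (PD, Ivan, NULL); (PD, Sara, NULL); (NULL, NULL, 4); (NULL, NULL, 6); (NULL, NULL, 9); (NULL, NULL, 9); (NULL, NULL, NULL)

FULL OUTER JOIN keeps every row from both sides; unmatched rows get NULL for the other side's columns.
Matching on t1.book_id = t2.book_id AND t1.bucket = t2.bucket. A NULL in a compared column never satisfies the condition.
Matched pairs: 4; unmatched t1 rows kept: 5; unmatched t2 rows kept: 5.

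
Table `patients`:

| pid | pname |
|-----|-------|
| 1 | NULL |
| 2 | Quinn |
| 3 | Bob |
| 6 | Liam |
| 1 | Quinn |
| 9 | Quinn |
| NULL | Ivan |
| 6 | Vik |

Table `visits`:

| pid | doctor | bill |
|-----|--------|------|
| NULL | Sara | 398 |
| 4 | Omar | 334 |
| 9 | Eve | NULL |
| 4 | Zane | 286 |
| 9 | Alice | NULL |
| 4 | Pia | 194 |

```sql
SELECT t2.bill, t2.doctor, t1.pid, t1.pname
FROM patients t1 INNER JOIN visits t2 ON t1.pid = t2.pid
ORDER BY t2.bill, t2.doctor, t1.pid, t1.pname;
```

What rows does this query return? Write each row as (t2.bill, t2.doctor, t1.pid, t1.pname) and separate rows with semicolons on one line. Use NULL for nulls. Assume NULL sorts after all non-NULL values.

(NULL, Alice, 9, Quinn); (NULL, Eve, 9, Quinn)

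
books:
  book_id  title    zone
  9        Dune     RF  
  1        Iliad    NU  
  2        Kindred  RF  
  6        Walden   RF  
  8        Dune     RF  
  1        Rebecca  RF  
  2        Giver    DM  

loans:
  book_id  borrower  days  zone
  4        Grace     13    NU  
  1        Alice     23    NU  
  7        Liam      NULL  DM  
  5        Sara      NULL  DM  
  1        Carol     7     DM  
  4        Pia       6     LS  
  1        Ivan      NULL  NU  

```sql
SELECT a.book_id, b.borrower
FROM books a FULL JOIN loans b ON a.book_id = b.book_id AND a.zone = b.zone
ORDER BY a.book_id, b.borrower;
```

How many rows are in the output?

13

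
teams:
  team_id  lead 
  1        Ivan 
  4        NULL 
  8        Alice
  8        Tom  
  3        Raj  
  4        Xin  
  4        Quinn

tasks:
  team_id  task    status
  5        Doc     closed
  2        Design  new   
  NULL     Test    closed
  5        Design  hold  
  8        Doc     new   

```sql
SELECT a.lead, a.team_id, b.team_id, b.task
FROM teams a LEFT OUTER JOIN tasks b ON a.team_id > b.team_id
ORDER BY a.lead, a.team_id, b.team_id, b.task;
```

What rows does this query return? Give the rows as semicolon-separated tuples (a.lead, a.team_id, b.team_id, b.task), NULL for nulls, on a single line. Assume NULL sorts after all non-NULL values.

LEFT JOIN keeps every row from `teams`; unmatched rows get NULL for `tasks`'s columns.
Matching on a.team_id > b.team_id. A NULL in a compared column never satisfies the condition.
Matched pairs: 10; unmatched a rows kept: 1.

(Alice, 8, 2, Design); (Alice, 8, 5, Design); (Alice, 8, 5, Doc); (Ivan, 1, NULL, NULL); (Quinn, 4, 2, Design); (Raj, 3, 2, Design); (Tom, 8, 2, Design); (Tom, 8, 5, Design); (Tom, 8, 5, Doc); (Xin, 4, 2, Design); (NULL, 4, 2, Design)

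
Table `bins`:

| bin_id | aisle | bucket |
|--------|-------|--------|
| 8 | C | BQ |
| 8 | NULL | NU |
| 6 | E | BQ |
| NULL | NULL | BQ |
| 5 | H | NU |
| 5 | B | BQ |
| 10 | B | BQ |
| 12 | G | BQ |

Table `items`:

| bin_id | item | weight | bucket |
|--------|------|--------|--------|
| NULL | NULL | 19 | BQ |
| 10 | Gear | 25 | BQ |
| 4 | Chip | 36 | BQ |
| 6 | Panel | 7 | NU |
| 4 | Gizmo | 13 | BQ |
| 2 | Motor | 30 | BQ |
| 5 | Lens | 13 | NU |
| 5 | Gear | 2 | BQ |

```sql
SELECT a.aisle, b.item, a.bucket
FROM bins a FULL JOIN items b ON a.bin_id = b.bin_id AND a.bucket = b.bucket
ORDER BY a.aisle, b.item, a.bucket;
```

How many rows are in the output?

13

FULL OUTER JOIN keeps every row from both sides; unmatched rows get NULL for the other side's columns.
Matching on a.bin_id = b.bin_id AND a.bucket = b.bucket. A NULL in a compared column never satisfies the condition.
- a (bin_id=8, bucket=BQ) has no partner → padded with NULL.
- a (bin_id=8, bucket=NU) has no partner → padded with NULL.
- a (bin_id=6, bucket=BQ) has no partner → padded with NULL.
- a (bin_id=NULL, bucket=BQ) has no partner → padded with NULL.
- a (bin_id=5, bucket=NU) pairs with 1 row(s) of b.
- a (bin_id=5, bucket=BQ) pairs with 1 row(s) of b.
- a (bin_id=10, bucket=BQ) pairs with 1 row(s) of b.
- a (bin_id=12, bucket=BQ) has no partner → padded with NULL.
- 5 b row(s) had no a match → kept, a columns NULL.
Total: 3 matched + 10 padded = 13 rows.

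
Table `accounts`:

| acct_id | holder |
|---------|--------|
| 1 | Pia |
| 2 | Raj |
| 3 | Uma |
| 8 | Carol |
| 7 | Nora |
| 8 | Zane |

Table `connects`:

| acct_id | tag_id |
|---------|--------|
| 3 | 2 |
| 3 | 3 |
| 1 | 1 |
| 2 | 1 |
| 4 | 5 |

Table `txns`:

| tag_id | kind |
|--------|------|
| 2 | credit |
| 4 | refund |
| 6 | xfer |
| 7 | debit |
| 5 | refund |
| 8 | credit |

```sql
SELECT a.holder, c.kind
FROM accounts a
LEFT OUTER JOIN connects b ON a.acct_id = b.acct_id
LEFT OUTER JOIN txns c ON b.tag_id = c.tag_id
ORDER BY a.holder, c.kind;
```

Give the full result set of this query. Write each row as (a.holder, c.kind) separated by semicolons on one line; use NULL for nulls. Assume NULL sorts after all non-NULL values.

Joins associate left-to-right: accounts LEFT JOIN connects on acct_id gives 7 intermediate row(s).
Then LEFT JOIN `txns c` on tag_id: each of those 7 rows is kept; rows whose b.tag_id has no match in c get NULL for c's columns.

(Carol, NULL); (Nora, NULL); (Pia, NULL); (Raj, NULL); (Uma, credit); (Uma, NULL); (Zane, NULL)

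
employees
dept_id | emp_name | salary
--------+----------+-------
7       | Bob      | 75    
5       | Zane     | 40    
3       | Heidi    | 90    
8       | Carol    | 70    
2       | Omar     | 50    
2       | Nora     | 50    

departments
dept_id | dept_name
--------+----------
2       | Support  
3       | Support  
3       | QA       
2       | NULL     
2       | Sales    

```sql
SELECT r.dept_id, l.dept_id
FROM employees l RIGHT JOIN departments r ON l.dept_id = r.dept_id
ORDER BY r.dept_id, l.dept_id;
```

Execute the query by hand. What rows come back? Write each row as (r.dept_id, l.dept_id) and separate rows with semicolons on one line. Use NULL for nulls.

RIGHT JOIN keeps every row from `departments`; unmatched rows get NULL for `employees`'s columns.
Matching on l.dept_id = r.dept_id.
- l[0] dept_id=7 → no match.
- l[1] dept_id=5 → no match.
- l[2] dept_id=3 → 2 match(es) in r → 2 row(s).
- l[3] dept_id=8 → no match.
- l[4] dept_id=2 → 3 match(es) in r → 3 row(s).
- l[5] dept_id=2 → 3 match(es) in r → 3 row(s).
- every r row matched at least one l row.
After projecting and ordering:
r.dept_id | l.dept_id
2 | 2
2 | 2
2 | 2
2 | 2
2 | 2
2 | 2
3 | 3
3 | 3

(2, 2); (2, 2); (2, 2); (2, 2); (2, 2); (2, 2); (3, 3); (3, 3)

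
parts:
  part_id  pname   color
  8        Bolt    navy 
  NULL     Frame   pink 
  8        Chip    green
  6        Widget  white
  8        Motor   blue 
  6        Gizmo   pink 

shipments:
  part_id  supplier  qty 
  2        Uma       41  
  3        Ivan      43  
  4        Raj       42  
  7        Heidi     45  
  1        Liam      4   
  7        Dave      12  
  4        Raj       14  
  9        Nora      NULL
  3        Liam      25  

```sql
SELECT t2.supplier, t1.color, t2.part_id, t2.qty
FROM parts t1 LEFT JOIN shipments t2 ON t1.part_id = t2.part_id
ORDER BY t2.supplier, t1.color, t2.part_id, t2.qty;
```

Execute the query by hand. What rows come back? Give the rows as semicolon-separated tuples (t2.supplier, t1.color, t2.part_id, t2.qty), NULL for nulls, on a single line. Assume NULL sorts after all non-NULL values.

(NULL, blue, NULL, NULL); (NULL, green, NULL, NULL); (NULL, navy, NULL, NULL); (NULL, pink, NULL, NULL); (NULL, pink, NULL, NULL); (NULL, white, NULL, NULL)

LEFT JOIN keeps every row from `parts`; unmatched rows get NULL for `shipments`'s columns.
Matching on t1.part_id = t2.part_id. A NULL in a compared column never satisfies the condition.
- part_id=8: no t2 row matches, row kept with t2 columns NULL.
- part_id=NULL: no t2 row matches, row kept with t2 columns NULL.
- part_id=8: no t2 row matches, row kept with t2 columns NULL.
- part_id=6: no t2 row matches, row kept with t2 columns NULL.
- part_id=8: no t2 row matches, row kept with t2 columns NULL.
- part_id=6: no t2 row matches, row kept with t2 columns NULL.
After projecting and ordering:
t2.supplier | t1.color | t2.part_id | t2.qty
NULL | blue | NULL | NULL
NULL | green | NULL | NULL
NULL | navy | NULL | NULL
NULL | pink | NULL | NULL
NULL | pink | NULL | NULL
NULL | white | NULL | NULL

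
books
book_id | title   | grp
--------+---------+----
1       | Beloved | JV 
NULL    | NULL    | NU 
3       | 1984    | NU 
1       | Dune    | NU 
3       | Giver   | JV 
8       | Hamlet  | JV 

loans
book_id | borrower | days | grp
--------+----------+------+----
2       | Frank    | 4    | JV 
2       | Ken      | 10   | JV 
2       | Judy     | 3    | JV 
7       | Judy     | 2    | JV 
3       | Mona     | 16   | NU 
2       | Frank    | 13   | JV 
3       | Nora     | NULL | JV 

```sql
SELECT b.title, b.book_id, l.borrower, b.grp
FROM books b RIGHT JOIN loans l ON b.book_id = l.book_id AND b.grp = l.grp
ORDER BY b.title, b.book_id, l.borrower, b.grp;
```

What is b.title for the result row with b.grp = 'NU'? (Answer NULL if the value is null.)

RIGHT JOIN keeps every row from `loans`; unmatched rows get NULL for `books`'s columns.
Matching on b.book_id = l.book_id AND b.grp = l.grp. A NULL in a compared column never satisfies the condition.
- book_id=1, grp=JV: no matching l row.
- book_id=NULL, grp=NU: no matching l row.
- book_id=3, grp=NU: 1 matching l row(s), so 1 row(s) emitted.
- book_id=1, grp=NU: no matching l row.
- book_id=3, grp=JV: 1 matching l row(s), so 1 row(s) emitted.
- book_id=8, grp=JV: no matching l row.
- 5 row(s) from l found no b partner → padded with NULL.

1984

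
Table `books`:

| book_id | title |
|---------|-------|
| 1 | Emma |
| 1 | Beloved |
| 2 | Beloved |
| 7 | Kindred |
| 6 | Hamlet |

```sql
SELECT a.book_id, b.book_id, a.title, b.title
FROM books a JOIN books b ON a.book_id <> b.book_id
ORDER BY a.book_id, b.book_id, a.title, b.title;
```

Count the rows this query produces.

INNER JOIN keeps only pairs where the ON condition holds.
Matching on a.book_id <> b.book_id.
Matched pairs: 18.
Total: 18 rows.

18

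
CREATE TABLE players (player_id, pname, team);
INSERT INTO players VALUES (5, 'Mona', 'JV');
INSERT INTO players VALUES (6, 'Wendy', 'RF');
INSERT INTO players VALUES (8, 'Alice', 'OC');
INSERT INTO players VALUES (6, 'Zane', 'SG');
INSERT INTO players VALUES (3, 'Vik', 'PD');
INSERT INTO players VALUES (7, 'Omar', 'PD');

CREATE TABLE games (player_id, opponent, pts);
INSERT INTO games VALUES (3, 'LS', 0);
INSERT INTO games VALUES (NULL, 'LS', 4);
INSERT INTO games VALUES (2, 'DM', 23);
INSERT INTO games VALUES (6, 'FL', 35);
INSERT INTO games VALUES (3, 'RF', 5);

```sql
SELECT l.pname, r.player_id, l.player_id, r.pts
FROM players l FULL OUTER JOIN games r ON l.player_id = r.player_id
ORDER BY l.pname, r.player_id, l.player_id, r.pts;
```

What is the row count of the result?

9

FULL OUTER JOIN keeps every row from both sides; unmatched rows get NULL for the other side's columns.
Matching on l.player_id = r.player_id. A NULL in a compared column never satisfies the condition.
- player_id=5: no r row matches, row kept with r columns NULL.
- player_id=6: 1 matching r row(s), so 1 row(s) emitted.
- player_id=8: no r row matches, row kept with r columns NULL.
- player_id=6: 1 matching r row(s), so 1 row(s) emitted.
- player_id=3: 2 matching r row(s), so 2 row(s) emitted.
- player_id=7: no r row matches, row kept with r columns NULL.
- plus 2 unmatched r row(s), each kept with NULL l columns.
Total: 4 matched + 5 padded = 9 rows.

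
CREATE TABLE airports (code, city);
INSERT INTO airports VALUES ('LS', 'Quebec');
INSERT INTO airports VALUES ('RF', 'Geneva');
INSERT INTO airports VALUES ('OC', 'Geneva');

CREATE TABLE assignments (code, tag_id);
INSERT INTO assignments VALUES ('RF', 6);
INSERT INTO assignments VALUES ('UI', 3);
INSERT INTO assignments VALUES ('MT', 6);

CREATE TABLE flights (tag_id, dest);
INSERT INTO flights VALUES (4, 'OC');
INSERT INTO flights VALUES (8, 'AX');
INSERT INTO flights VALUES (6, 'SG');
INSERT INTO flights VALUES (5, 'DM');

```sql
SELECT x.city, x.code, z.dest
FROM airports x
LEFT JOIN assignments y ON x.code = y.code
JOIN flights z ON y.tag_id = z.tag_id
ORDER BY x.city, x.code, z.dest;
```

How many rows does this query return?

Step 1 — x LEFT JOIN y on code → 3 row(s).
Then INNER JOIN `flights z` on tag_id: keep only rows whose y.tag_id appears in z.
Result: 1 row(s).

1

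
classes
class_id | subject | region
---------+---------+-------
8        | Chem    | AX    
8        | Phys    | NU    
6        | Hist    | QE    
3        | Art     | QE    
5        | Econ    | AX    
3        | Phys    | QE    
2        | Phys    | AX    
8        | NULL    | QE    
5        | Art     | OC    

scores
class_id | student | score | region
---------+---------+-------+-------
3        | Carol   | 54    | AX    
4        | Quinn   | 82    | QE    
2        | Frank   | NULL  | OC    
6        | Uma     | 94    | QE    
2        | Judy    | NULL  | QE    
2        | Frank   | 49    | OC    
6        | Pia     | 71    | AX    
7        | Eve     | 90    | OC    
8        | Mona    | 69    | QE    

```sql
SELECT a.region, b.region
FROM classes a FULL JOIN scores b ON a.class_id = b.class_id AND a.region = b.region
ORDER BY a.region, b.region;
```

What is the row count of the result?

FULL OUTER JOIN keeps every row from both sides; unmatched rows get NULL for the other side's columns.
Matching on a.class_id = b.class_id AND a.region = b.region.
- a[0] class_id=8, region=AX → no match; kept with NULLs on the b side.
- a[1] class_id=8, region=NU → no match; kept with NULLs on the b side.
- a[2] class_id=6, region=QE → 1 match(es) in b → 1 row(s).
- a[3] class_id=3, region=QE → no match; kept with NULLs on the b side.
- a[4] class_id=5, region=AX → no match; kept with NULLs on the b side.
- a[5] class_id=3, region=QE → no match; kept with NULLs on the b side.
- a[6] class_id=2, region=AX → no match; kept with NULLs on the b side.
- a[7] class_id=8, region=QE → 1 match(es) in b → 1 row(s).
- a[8] class_id=5, region=OC → no match; kept with NULLs on the b side.
- 7 row(s) from b found no a partner → padded with NULL.
Total: 2 matched + 14 padded = 16 rows.

16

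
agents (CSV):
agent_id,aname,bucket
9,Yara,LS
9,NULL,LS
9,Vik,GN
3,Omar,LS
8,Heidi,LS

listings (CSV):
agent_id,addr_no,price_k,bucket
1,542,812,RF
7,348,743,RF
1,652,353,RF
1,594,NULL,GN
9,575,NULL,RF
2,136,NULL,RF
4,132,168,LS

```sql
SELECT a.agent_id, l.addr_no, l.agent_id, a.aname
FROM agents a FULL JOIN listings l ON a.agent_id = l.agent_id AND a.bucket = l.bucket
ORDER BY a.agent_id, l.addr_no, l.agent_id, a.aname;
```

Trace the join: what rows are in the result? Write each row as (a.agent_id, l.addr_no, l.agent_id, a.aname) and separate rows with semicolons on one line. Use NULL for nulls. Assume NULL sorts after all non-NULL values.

FULL OUTER JOIN keeps every row from both sides; unmatched rows get NULL for the other side's columns.
Matching on a.agent_id = l.agent_id AND a.bucket = l.bucket.
Matched pairs: 0; unmatched a rows kept: 5; unmatched l rows kept: 7.

(3, NULL, NULL, Omar); (8, NULL, NULL, Heidi); (9, NULL, NULL, Vik); (9, NULL, NULL, Yara); (9, NULL, NULL, NULL); (NULL, 132, 4, NULL); (NULL, 136, 2, NULL); (NULL, 348, 7, NULL); (NULL, 542, 1, NULL); (NULL, 575, 9, NULL); (NULL, 594, 1, NULL); (NULL, 652, 1, NULL)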